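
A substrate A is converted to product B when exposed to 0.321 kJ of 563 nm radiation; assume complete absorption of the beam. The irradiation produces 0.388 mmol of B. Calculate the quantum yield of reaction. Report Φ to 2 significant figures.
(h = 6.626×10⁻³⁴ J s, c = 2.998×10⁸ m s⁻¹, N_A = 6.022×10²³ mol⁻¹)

Product: 0.388 mmol = 3.88×10⁻⁴ mol.
Photon energy at 563 nm: hc/λ = (6.626×10⁻³⁴)(2.998×10⁸)/(563×10⁻⁹) = 3.528×10⁻¹⁹ J.
Incident energy: 0.321 kJ = 321 J.
Photons incident: 321 / 3.528×10⁻¹⁹ = 9.099×10²⁰, i.e. 9.099×10²⁰/6.022×10²³ = 0.001511 mol.
Φ = 3.88×10⁻⁴ mol / 0.001511 mol photons = 0.26.

Φ = 0.26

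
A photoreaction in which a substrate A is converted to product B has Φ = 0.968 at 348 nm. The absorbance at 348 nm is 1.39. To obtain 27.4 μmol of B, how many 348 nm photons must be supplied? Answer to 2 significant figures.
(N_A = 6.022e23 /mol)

Product: 27.4 μmol = 2.74e-5 mol.
Photons that must be absorbed: 2.74e-5 / 0.968 = 2.831e-5 mol.
Fraction absorbed: 1 − 10^(−1.39) = 0.9593.
Incident photons needed: 2.831e-5 / 0.9593 = 2.951e-5 mol.
Photon count: 2.951e-5 × 6.022e23 = 1.8e19.

1.8e19 photons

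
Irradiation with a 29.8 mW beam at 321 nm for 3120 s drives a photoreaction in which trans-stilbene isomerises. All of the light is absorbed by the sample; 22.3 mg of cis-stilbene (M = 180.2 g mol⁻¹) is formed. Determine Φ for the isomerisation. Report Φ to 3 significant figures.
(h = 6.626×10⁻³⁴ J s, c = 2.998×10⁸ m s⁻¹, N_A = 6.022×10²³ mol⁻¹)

Φ = 0.496

Product: 22.3 mg / 180.2 g mol⁻¹ = 1.238×10⁻⁴ mol.
Photon energy at 321 nm: hc/λ = (6.626×10⁻³⁴)(2.998×10⁸)/(321×10⁻⁹) = 6.188×10⁻¹⁹ J.
Energy delivered: (29.8 mW)(3120 s) = 92.98 J.
Photons incident: 92.98 / 6.188×10⁻¹⁹ = 1.503×10²⁰, i.e. 1.503×10²⁰/6.022×10²³ = 2.496×10⁻⁴ mol.
Φ = 1.238×10⁻⁴ mol / 2.496×10⁻⁴ mol photons = 0.496.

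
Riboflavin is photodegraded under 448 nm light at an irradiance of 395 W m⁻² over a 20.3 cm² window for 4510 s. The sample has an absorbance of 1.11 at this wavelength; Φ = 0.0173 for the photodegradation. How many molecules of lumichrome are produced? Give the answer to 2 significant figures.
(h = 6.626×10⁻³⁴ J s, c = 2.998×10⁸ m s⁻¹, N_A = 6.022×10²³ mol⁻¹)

Photon energy at 448 nm: hc/λ = (6.626×10⁻³⁴)(2.998×10⁸)/(448×10⁻⁹) = 4.434×10⁻¹⁹ J.
Energy delivered: (395 W m⁻²)(20.3×10⁻⁴ m²)(4510 s) = 3616 J.
Photons incident: 3616 / 4.434×10⁻¹⁹ = 8.155×10²¹, i.e. 8.155×10²¹/6.022×10²³ = 0.01354 mol.
Fraction absorbed: 1 − 10^(−1.11) = 0.9224.
Photons absorbed: 0.9224 × 0.01354 = 0.01249 mol.
Product: Φ × n_abs = 0.0173 × 0.01249 = 2.161×10⁻⁴ mol.
As a count: 2.161×10⁻⁴ × 6.022×10²³ = 1.3×10²⁰.

1.3×10²⁰ molecules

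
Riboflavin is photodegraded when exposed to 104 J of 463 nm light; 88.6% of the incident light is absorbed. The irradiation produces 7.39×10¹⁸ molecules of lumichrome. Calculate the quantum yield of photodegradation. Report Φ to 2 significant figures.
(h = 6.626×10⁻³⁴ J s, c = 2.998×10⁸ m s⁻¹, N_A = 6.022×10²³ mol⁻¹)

Φ = 0.034

Product: 7.39×10¹⁸ / 6.022×10²³ = 1.227×10⁻⁵ mol.
Photon energy at 463 nm: hc/λ = (6.626×10⁻³⁴)(2.998×10⁸)/(463×10⁻⁹) = 4.290×10⁻¹⁹ J.
Photons incident: 104 / 4.290×10⁻¹⁹ = 2.424×10²⁰, i.e. 2.424×10²⁰/6.022×10²³ = 4.025×10⁻⁴ mol.
Photons absorbed: 0.886 × 4.025×10⁻⁴ = 3.566×10⁻⁴ mol.
Φ = 1.227×10⁻⁵ mol / 3.566×10⁻⁴ mol photons = 0.034.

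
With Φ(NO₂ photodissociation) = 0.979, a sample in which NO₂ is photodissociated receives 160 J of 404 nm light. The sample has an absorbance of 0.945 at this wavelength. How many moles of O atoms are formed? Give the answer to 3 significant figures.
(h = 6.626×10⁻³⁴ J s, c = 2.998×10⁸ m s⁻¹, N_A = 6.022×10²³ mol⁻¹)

4.69×10⁻⁴ mol

Photon energy at 404 nm: hc/λ = (6.626×10⁻³⁴)(2.998×10⁸)/(404×10⁻⁹) = 4.917×10⁻¹⁹ J.
Photons incident: 160 / 4.917×10⁻¹⁹ = 3.254×10²⁰, i.e. 3.254×10²⁰/6.022×10²³ = 5.404×10⁻⁴ mol.
Fraction absorbed: 1 − 10^(−0.945) = 0.8865.
Photons absorbed: 0.8865 × 5.404×10⁻⁴ = 4.791×10⁻⁴ mol.
Product: Φ × n_abs = 0.979 × 4.791×10⁻⁴ = 4.690×10⁻⁴ mol.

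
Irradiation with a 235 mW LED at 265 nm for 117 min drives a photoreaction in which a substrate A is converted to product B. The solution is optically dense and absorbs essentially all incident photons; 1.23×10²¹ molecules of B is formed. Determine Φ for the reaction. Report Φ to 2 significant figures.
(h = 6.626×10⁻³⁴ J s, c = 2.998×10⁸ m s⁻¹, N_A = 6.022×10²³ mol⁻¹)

Product: 1.23×10²¹ / 6.022×10²³ = 0.002043 mol.
Photon energy at 265 nm: hc/λ = (6.626×10⁻³⁴)(2.998×10⁸)/(265×10⁻⁹) = 7.496×10⁻¹⁹ J.
Energy delivered: (235 mW)(7020 s) = 1650 J.
Photons incident: 1650 / 7.496×10⁻¹⁹ = 2.201×10²¹, i.e. 2.201×10²¹/6.022×10²³ = 0.003655 mol.
Φ = 0.002043 mol / 0.003655 mol photons = 0.56.

Φ = 0.56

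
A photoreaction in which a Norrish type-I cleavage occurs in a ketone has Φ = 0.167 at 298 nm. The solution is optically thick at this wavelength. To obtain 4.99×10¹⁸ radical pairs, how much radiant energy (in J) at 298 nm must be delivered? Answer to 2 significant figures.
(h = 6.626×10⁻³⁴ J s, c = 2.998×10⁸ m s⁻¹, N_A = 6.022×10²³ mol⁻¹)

20 J

Product: 4.99×10¹⁸ / 6.022×10²³ = 8.286×10⁻⁶ mol.
Photons that must be absorbed: 8.286×10⁻⁶ / 0.167 = 4.962×10⁻⁵ mol.
Photon energy: hc/λ = 6.666×10⁻¹⁹ J; per mole, 4.014×10⁵ J mol⁻¹.
Energy required: 4.962×10⁻⁵ × 4.014×10⁵ = 20 J.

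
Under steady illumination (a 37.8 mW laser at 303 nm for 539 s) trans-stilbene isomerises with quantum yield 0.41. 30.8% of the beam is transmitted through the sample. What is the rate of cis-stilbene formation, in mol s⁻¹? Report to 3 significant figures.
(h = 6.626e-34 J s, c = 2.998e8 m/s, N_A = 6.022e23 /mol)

Photon energy at 303 nm: hc/λ = (6.626e-34)(2.998e8)/(303e-9) = 6.556e-19 J.
Energy delivered: (37.8 mW)(539 s) = 20.37 J.
Photons incident: 20.37 / 6.556e-19 = 3.107e19, i.e. 3.107e19/6.022e23 = 5.159e-5 mol.
Fraction absorbed: 1 − 30.8/100 = 0.6920.
Photons absorbed: 0.6920 × 5.159e-5 = 3.570e-5 mol.
Product formed: 0.41 × 3.570e-5 = 1.464e-5 mol.
Rate: 1.464e-5 / 539 s = 2.72e-8 mol s⁻¹.

2.72e-8 mol s⁻¹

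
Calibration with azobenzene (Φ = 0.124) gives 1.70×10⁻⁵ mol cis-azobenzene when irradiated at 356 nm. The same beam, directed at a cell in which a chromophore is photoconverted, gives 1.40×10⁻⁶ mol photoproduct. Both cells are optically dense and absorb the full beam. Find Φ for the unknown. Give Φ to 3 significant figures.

Φ = 0.0102

Photons absorbed by the actinometer: 1.70×10⁻⁵ / 0.124 = 1.371×10⁻⁴ mol.
Φ(unknown) = 1.40×10⁻⁶ / 1.371×10⁻⁴ = 0.0102.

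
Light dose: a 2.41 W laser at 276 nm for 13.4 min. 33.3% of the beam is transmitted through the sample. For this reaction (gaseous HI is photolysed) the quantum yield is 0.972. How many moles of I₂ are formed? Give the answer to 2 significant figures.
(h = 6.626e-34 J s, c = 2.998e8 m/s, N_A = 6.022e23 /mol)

Photon energy at 276 nm: hc/λ = (6.626e-34)(2.998e8)/(276e-9) = 7.197e-19 J.
Energy delivered: (2.41 W)(804 s) = 1938 J.
Photons incident: 1938 / 7.197e-19 = 2.693e21, i.e. 2.693e21/6.022e23 = 0.004472 mol.
Fraction absorbed: 1 − 33.3/100 = 0.6670.
Photons absorbed: 0.6670 × 0.004472 = 0.002983 mol.
Product: Φ × n_abs = 0.972 × 0.002983 = 0.002899 mol.

0.0029 mol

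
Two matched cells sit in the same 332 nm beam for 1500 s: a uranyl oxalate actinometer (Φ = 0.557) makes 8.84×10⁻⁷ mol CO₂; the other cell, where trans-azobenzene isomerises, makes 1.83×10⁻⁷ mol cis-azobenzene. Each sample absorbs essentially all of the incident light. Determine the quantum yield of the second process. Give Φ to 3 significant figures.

Photons absorbed by the actinometer: 8.84×10⁻⁷ / 0.557 = 1.587×10⁻⁶ mol.
Φ(unknown) = 1.83×10⁻⁷ / 1.587×10⁻⁶ = 0.115.

Φ = 0.115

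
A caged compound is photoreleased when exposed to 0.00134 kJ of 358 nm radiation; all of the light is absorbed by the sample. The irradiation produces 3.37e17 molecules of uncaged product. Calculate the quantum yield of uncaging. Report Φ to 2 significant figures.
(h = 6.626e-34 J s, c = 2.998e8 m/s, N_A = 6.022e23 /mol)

Φ = 0.14

Product: 3.37e17 / 6.022e23 = 5.596e-7 mol.
Photon energy at 358 nm: hc/λ = (6.626e-34)(2.998e8)/(358e-9) = 5.549e-19 J.
Incident energy: 0.00134 kJ = 1.34 J.
Photons incident: 1.34 / 5.549e-19 = 2.415e18, i.e. 2.415e18/6.022e23 = 4.010e-6 mol.
Φ = 5.596e-7 mol / 4.010e-6 mol photons = 0.14.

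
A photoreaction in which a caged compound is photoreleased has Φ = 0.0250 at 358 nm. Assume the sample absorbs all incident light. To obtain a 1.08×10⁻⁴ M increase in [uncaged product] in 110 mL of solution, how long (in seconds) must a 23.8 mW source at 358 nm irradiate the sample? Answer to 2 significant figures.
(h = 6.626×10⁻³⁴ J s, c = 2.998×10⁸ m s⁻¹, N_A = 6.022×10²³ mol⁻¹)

Product: (1.08×10⁻⁴ M)(0.11 L) = 1.188×10⁻⁵ mol.
Photons that must be absorbed: 1.188×10⁻⁵ / 0.0250 = 4.752×10⁻⁴ mol.
Photon energy: hc/λ = 5.549×10⁻¹⁹ J; per mole, 3.342×10⁵ J mol⁻¹.
Energy required: 4.752×10⁻⁴ × 3.342×10⁵ = 158.8 J.
Time: 158.8 J / 0.0238 W = 6700 s.

t ≈ 6700 s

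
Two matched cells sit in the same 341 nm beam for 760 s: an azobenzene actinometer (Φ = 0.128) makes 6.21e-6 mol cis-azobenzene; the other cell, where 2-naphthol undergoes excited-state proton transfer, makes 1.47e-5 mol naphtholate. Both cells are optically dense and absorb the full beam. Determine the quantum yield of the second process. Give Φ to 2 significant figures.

Photons absorbed by the actinometer: 6.21e-6 / 0.128 = 4.852e-5 mol.
Φ(unknown) = 1.47e-5 / 4.852e-5 = 0.30.

Φ = 0.30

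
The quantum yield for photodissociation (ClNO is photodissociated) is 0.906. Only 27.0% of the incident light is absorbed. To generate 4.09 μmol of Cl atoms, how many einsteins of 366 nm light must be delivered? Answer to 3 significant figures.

1.67×10⁻⁵ einstein

Product: 4.09 μmol = 4.09×10⁻⁶ mol.
Photons that must be absorbed: 4.09×10⁻⁶ / 0.906 = 4.514×10⁻⁶ mol.
Incident photons needed: 4.514×10⁻⁶ / 0.270 = 1.672×10⁻⁵ mol.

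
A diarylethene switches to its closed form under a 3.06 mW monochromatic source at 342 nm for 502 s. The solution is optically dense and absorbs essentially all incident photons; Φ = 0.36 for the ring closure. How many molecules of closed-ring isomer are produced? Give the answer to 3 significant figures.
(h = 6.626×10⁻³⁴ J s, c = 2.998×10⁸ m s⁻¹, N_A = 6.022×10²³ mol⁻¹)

Photon energy at 342 nm: hc/λ = (6.626×10⁻³⁴)(2.998×10⁸)/(342×10⁻⁹) = 5.808×10⁻¹⁹ J.
Energy delivered: (3.06 mW)(502 s) = 1.536 J.
Photons incident: 1.536 / 5.808×10⁻¹⁹ = 2.645×10¹⁸, i.e. 2.645×10¹⁸/6.022×10²³ = 4.392×10⁻⁶ mol.
Product: Φ × n_abs = 0.36 × 4.392×10⁻⁶ = 1.581×10⁻⁶ mol.
As a count: 1.581×10⁻⁶ × 6.022×10²³ = 9.52×10¹⁷.

9.52×10¹⁷ molecules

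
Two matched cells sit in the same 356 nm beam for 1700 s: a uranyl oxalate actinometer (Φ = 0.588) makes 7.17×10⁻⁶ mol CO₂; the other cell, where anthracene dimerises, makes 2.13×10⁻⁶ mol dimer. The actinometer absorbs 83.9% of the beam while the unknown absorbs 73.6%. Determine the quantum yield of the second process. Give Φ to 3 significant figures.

Φ = 0.199

Photons absorbed by the actinometer: 7.17×10⁻⁶ / 0.588 = 1.219×10⁻⁵ mol.
Incident flux: 1.219×10⁻⁵ / 0.839 = 1.453×10⁻⁵ einstein.
Absorbed by unknown: 0.736 × 1.453×10⁻⁵ = 1.069×10⁻⁵ mol.
Φ(unknown) = 2.13×10⁻⁶ / 1.069×10⁻⁵ = 0.199.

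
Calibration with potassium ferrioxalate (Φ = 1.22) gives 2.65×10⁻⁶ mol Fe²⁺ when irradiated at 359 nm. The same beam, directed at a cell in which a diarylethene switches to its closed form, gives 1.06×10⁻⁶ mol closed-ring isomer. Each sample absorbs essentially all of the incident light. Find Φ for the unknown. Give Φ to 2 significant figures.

Φ = 0.49

Photons absorbed by the actinometer: 2.65×10⁻⁶ / 1.22 = 2.172×10⁻⁶ mol.
Φ(unknown) = 1.06×10⁻⁶ / 2.172×10⁻⁶ = 0.49.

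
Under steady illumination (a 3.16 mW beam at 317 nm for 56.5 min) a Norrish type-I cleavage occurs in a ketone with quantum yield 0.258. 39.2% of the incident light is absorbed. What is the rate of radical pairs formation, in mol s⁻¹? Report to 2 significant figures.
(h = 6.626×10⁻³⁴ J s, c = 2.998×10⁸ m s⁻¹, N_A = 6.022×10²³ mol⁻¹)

Photon energy at 317 nm: hc/λ = (6.626×10⁻³⁴)(2.998×10⁸)/(317×10⁻⁹) = 6.266×10⁻¹⁹ J.
Energy delivered: (3.16 mW)(3390 s) = 10.71 J.
Photons incident: 10.71 / 6.266×10⁻¹⁹ = 1.709×10¹⁹, i.e. 1.709×10¹⁹/6.022×10²³ = 2.838×10⁻⁵ mol.
Photons absorbed: 0.392 × 2.838×10⁻⁵ = 1.112×10⁻⁵ mol.
Product formed: 0.258 × 1.112×10⁻⁵ = 2.869×10⁻⁶ mol.
Rate: 2.869×10⁻⁶ / 3390 s = 8.5×10⁻¹⁰ mol s⁻¹.

8.5×10⁻¹⁰ mol s⁻¹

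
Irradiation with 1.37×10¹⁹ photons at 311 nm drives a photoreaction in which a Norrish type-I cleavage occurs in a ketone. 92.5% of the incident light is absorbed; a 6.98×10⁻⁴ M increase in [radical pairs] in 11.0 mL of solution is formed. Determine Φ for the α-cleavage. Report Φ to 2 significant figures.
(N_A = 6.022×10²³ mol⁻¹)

Product: (6.98×10⁻⁴ M)(0.011 L) = 7.678×10⁻⁶ mol.
Moles of photons: 1.37×10¹⁹ / 6.022×10²³ = 2.275×10⁻⁵ mol.
Photons absorbed: 0.925 × 2.275×10⁻⁵ = 2.104×10⁻⁵ mol.
Φ = 7.678×10⁻⁶ mol / 2.104×10⁻⁵ mol photons = 0.36.

Φ = 0.36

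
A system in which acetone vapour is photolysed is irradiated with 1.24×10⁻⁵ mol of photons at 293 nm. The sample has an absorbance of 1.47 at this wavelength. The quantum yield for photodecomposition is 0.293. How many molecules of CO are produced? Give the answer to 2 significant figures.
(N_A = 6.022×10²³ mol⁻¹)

2.1×10¹⁸ molecules

Fraction absorbed: 1 − 10^(−1.47) = 0.9661.
Photons absorbed: 0.9661 × 1.24×10⁻⁵ = 1.198×10⁻⁵ mol.
Product: Φ × n_abs = 0.293 × 1.198×10⁻⁵ = 3.510×10⁻⁶ mol.
As a count: 3.510×10⁻⁶ × 6.022×10²³ = 2.1×10¹⁸.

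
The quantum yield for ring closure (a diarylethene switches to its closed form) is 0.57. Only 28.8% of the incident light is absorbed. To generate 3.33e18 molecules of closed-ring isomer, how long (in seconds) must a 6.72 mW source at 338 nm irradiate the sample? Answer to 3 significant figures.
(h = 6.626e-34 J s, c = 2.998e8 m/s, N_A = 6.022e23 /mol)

t ≈ 1770 s

Product: 3.33e18 / 6.022e23 = 5.530e-6 mol.
Photons that must be absorbed: 5.530e-6 / 0.57 = 9.702e-6 mol.
Incident photons needed: 9.702e-6 / 0.288 = 3.369e-5 mol.
Photon energy: hc/λ = 5.877e-19 J; per mole, 3.539e5 J mol⁻¹.
Energy required: 3.369e-5 × 3.539e5 = 11.92 J.
Time: 11.92 J / 0.00672 W = 1770 s.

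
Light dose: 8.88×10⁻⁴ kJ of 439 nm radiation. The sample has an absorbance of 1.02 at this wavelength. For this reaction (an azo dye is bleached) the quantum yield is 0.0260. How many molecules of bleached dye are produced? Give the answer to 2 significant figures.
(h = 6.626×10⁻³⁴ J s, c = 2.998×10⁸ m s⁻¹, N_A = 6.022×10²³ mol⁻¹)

4.6×10¹⁶ molecules

Photon energy at 439 nm: hc/λ = (6.626×10⁻³⁴)(2.998×10⁸)/(439×10⁻⁹) = 4.525×10⁻¹⁹ J.
Incident energy: 8.88×10⁻⁴ kJ = 0.888 J.
Photons incident: 0.888 / 4.525×10⁻¹⁹ = 1.962×10¹⁸, i.e. 1.962×10¹⁸/6.022×10²³ = 3.258×10⁻⁶ mol.
Fraction absorbed: 1 − 10^(−1.02) = 0.9045.
Photons absorbed: 0.9045 × 3.258×10⁻⁶ = 2.947×10⁻⁶ mol.
Product: Φ × n_abs = 0.0260 × 2.947×10⁻⁶ = 7.662×10⁻⁸ mol.
As a count: 7.662×10⁻⁸ × 6.022×10²³ = 4.6×10¹⁶.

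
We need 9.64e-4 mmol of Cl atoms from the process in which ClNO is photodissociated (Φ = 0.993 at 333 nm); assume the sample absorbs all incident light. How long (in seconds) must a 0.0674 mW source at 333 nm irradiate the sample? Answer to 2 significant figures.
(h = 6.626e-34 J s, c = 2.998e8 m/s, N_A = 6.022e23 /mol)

Product: 9.64e-4 mmol = 9.64e-7 mol.
Photons that must be absorbed: 9.64e-7 / 0.993 = 9.708e-7 mol.
Photon energy: hc/λ = 5.965e-19 J; per mole, 3.592e5 J mol⁻¹.
Energy required: 9.708e-7 × 3.592e5 = 0.3487 J.
Time: 0.3487 J / 6.74e-05 W = 5200 s.

t ≈ 5200 s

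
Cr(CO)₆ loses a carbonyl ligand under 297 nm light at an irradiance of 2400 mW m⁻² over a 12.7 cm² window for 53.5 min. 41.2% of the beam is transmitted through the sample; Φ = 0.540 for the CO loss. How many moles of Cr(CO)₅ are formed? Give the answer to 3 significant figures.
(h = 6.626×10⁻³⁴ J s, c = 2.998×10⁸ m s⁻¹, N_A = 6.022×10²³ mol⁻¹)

Photon energy at 297 nm: hc/λ = (6.626×10⁻³⁴)(2.998×10⁸)/(297×10⁻⁹) = 6.688×10⁻¹⁹ J.
Energy delivered: (2400 mW m⁻²)(12.7×10⁻⁴ m²)(3210 s) = 9.784 J.
Photons incident: 9.784 / 6.688×10⁻¹⁹ = 1.463×10¹⁹, i.e. 1.463×10¹⁹/6.022×10²³ = 2.429×10⁻⁵ mol.
Fraction absorbed: 1 − 41.2/100 = 0.5880.
Photons absorbed: 0.5880 × 2.429×10⁻⁵ = 1.428×10⁻⁵ mol.
Product: Φ × n_abs = 0.540 × 1.428×10⁻⁵ = 7.711×10⁻⁶ mol.

7.71×10⁻⁶ mol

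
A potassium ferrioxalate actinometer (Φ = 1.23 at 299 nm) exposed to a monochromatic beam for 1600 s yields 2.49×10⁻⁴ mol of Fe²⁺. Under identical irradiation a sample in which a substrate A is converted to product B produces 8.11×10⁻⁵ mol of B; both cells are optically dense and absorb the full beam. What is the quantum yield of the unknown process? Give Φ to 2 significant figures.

Photons absorbed by the actinometer: 2.49×10⁻⁴ / 1.23 = 2.024×10⁻⁴ mol.
Φ(unknown) = 8.11×10⁻⁵ / 2.024×10⁻⁴ = 0.40.

Φ = 0.40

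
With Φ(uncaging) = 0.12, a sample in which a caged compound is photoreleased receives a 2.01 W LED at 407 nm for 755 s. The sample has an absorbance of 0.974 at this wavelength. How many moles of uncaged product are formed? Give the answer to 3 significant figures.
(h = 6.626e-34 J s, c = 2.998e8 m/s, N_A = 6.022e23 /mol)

5.54e-4 mol

Photon energy at 407 nm: hc/λ = (6.626e-34)(2.998e8)/(407e-9) = 4.881e-19 J.
Energy delivered: (2.01 W)(755 s) = 1518 J.
Photons incident: 1518 / 4.881e-19 = 3.110e21, i.e. 3.110e21/6.022e23 = 0.005164 mol.
Fraction absorbed: 1 − 10^(−0.974) = 0.8938.
Photons absorbed: 0.8938 × 0.005164 = 0.004616 mol.
Product: Φ × n_abs = 0.12 × 0.004616 = 5.539e-4 mol.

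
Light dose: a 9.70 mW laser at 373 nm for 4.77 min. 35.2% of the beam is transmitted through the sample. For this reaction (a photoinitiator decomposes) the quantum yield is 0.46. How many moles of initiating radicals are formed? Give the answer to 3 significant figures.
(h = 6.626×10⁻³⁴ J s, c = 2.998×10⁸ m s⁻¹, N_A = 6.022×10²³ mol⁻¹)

2.58×10⁻⁶ mol

Photon energy at 373 nm: hc/λ = (6.626×10⁻³⁴)(2.998×10⁸)/(373×10⁻⁹) = 5.326×10⁻¹⁹ J.
Energy delivered: (9.70 mW)(286.2 s) = 2.776 J.
Photons incident: 2.776 / 5.326×10⁻¹⁹ = 5.212×10¹⁸, i.e. 5.212×10¹⁸/6.022×10²³ = 8.655×10⁻⁶ mol.
Fraction absorbed: 1 − 35.2/100 = 0.6480.
Photons absorbed: 0.6480 × 8.655×10⁻⁶ = 5.608×10⁻⁶ mol.
Product: Φ × n_abs = 0.46 × 5.608×10⁻⁶ = 2.580×10⁻⁶ mol.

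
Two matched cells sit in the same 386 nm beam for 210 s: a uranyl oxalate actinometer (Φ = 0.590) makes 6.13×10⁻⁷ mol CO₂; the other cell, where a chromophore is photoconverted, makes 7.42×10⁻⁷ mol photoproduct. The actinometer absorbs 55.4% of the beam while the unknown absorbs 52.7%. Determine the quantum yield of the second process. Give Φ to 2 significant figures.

Φ = 0.75

Photons absorbed by the actinometer: 6.13×10⁻⁷ / 0.590 = 1.039×10⁻⁶ mol.
Incident flux: 1.039×10⁻⁶ / 0.554 = 1.875×10⁻⁶ einstein.
Absorbed by unknown: 0.527 × 1.875×10⁻⁶ = 9.881×10⁻⁷ mol.
Φ(unknown) = 7.42×10⁻⁷ / 9.881×10⁻⁷ = 0.75.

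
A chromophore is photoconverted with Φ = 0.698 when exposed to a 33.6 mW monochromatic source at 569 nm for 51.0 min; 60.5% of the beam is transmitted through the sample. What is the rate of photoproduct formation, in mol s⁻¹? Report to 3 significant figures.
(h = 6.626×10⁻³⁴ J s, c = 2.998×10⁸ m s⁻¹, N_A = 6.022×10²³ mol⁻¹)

4.41×10⁻⁸ mol s⁻¹

Photon energy at 569 nm: hc/λ = (6.626×10⁻³⁴)(2.998×10⁸)/(569×10⁻⁹) = 3.491×10⁻¹⁹ J.
Energy delivered: (33.6 mW)(3060 s) = 102.8 J.
Photons incident: 102.8 / 3.491×10⁻¹⁹ = 2.945×10²⁰, i.e. 2.945×10²⁰/6.022×10²³ = 4.890×10⁻⁴ mol.
Fraction absorbed: 1 − 60.5/100 = 0.3950.
Photons absorbed: 0.3950 × 4.890×10⁻⁴ = 1.932×10⁻⁴ mol.
Product formed: 0.698 × 1.932×10⁻⁴ = 1.349×10⁻⁴ mol.
Rate: 1.349×10⁻⁴ / 3060 s = 4.41×10⁻⁸ mol s⁻¹.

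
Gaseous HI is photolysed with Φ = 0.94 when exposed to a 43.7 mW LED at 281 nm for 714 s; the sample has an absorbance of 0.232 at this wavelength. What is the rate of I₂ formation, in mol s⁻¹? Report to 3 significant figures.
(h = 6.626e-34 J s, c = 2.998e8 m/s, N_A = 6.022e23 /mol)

3.99e-8 mol s⁻¹

Photon energy at 281 nm: hc/λ = (6.626e-34)(2.998e8)/(281e-9) = 7.069e-19 J.
Energy delivered: (43.7 mW)(714 s) = 31.20 J.
Photons incident: 31.20 / 7.069e-19 = 4.414e19, i.e. 4.414e19/6.022e23 = 7.330e-5 mol.
Fraction absorbed: 1 − 10^(−0.232) = 0.4139.
Photons absorbed: 0.4139 × 7.330e-5 = 3.034e-5 mol.
Product formed: 0.94 × 3.034e-5 = 2.852e-5 mol.
Rate: 2.852e-5 / 714 s = 3.99e-8 mol s⁻¹.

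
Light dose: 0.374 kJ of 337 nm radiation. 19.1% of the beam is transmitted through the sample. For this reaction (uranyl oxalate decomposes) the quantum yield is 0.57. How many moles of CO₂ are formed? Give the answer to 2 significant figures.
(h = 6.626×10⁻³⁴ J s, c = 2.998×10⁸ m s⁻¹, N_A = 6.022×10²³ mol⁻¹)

Photon energy at 337 nm: hc/λ = (6.626×10⁻³⁴)(2.998×10⁸)/(337×10⁻⁹) = 5.895×10⁻¹⁹ J.
Incident energy: 0.374 kJ = 374 J.
Photons incident: 374 / 5.895×10⁻¹⁹ = 6.344×10²⁰, i.e. 6.344×10²⁰/6.022×10²³ = 0.001053 mol.
Fraction absorbed: 1 − 19.1/100 = 0.8090.
Photons absorbed: 0.8090 × 0.001053 = 8.519×10⁻⁴ mol.
Product: Φ × n_abs = 0.57 × 8.519×10⁻⁴ = 4.856×10⁻⁴ mol.

4.9×10⁻⁴ mol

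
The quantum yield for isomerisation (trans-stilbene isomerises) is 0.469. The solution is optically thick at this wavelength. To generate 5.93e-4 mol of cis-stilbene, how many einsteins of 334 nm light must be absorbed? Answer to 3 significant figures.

Photons that must be absorbed: 5.93e-4 / 0.469 = 0.001264 mol.

0.00126 einstein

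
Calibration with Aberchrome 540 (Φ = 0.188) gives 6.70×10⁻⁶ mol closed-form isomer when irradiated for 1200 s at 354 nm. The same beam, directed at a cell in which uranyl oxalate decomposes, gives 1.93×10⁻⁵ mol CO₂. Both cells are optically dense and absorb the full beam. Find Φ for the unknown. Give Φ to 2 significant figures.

Photons absorbed by the actinometer: 6.70×10⁻⁶ / 0.188 = 3.564×10⁻⁵ mol.
Φ(unknown) = 1.93×10⁻⁵ / 3.564×10⁻⁵ = 0.54.

Φ = 0.54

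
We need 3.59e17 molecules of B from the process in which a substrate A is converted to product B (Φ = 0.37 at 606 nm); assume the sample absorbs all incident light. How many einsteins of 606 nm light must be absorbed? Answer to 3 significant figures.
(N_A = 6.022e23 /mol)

Product: 3.59e17 / 6.022e23 = 5.961e-7 mol.
Photons that must be absorbed: 5.961e-7 / 0.37 = 1.611e-6 mol.

1.61e-6 einstein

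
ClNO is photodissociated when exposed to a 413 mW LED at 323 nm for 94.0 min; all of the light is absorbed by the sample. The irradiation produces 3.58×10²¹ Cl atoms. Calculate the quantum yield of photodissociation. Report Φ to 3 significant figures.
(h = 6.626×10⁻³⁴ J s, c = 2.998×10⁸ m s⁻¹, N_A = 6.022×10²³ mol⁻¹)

Φ = 0.945

Product: 3.58×10²¹ / 6.022×10²³ = 0.005945 mol.
Photon energy at 323 nm: hc/λ = (6.626×10⁻³⁴)(2.998×10⁸)/(323×10⁻⁹) = 6.150×10⁻¹⁹ J.
Energy delivered: (413 mW)(5640 s) = 2329 J.
Photons incident: 2329 / 6.150×10⁻¹⁹ = 3.787×10²¹, i.e. 3.787×10²¹/6.022×10²³ = 0.006289 mol.
Φ = 0.005945 mol / 0.006289 mol photons = 0.945.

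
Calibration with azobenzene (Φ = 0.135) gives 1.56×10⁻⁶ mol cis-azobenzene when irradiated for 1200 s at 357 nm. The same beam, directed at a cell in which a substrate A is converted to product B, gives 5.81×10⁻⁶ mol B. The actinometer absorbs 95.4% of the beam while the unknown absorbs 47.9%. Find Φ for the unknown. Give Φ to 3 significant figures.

Photons absorbed by the actinometer: 1.56×10⁻⁶ / 0.135 = 1.156×10⁻⁵ mol.
Incident flux: 1.156×10⁻⁵ / 0.954 = 1.212×10⁻⁵ einstein.
Absorbed by unknown: 0.479 × 1.212×10⁻⁵ = 5.805×10⁻⁶ mol.
Φ(unknown) = 5.81×10⁻⁶ / 5.805×10⁻⁶ = 1.00.

Φ = 1.00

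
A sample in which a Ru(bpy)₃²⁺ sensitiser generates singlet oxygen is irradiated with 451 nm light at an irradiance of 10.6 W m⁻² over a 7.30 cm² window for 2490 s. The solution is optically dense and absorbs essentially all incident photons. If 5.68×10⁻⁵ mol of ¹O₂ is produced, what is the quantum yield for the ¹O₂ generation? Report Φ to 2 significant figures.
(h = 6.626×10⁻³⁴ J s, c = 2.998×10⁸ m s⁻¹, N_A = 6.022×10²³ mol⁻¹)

Photon energy at 451 nm: hc/λ = (6.626×10⁻³⁴)(2.998×10⁸)/(451×10⁻⁹) = 4.405×10⁻¹⁹ J.
Energy delivered: (10.6 W m⁻²)(7.30×10⁻⁴ m²)(2490 s) = 19.27 J.
Photons incident: 19.27 / 4.405×10⁻¹⁹ = 4.375×10¹⁹, i.e. 4.375×10¹⁹/6.022×10²³ = 7.265×10⁻⁵ mol.
Φ = 5.68×10⁻⁵ mol / 7.265×10⁻⁵ mol photons = 0.78.

Φ = 0.78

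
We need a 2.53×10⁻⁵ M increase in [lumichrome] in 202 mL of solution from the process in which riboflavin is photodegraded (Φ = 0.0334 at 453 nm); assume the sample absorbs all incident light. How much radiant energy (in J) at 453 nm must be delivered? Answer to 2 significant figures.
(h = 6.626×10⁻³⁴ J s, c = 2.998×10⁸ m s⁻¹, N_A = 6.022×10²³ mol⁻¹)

40 J

Product: (2.53×10⁻⁵ M)(0.202 L) = 5.111×10⁻⁶ mol.
Photons that must be absorbed: 5.111×10⁻⁶ / 0.0334 = 1.530×10⁻⁴ mol.
Photon energy: hc/λ = 4.385×10⁻¹⁹ J; per mole, 2.641×10⁵ J mol⁻¹.
Energy required: 1.530×10⁻⁴ × 2.641×10⁵ = 40 J.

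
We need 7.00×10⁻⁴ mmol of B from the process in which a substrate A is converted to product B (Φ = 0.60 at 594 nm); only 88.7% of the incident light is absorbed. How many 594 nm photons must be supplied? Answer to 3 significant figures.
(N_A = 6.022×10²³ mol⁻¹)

Product: 7.00×10⁻⁴ mmol = 7.00×10⁻⁷ mol.
Photons that must be absorbed: 7.00×10⁻⁷ / 0.60 = 1.167×10⁻⁶ mol.
Incident photons needed: 1.167×10⁻⁶ / 0.887 = 1.316×10⁻⁶ mol.
Photon count: 1.316×10⁻⁶ × 6.022×10²³ = 7.92×10¹⁷.

7.92×10¹⁷ photons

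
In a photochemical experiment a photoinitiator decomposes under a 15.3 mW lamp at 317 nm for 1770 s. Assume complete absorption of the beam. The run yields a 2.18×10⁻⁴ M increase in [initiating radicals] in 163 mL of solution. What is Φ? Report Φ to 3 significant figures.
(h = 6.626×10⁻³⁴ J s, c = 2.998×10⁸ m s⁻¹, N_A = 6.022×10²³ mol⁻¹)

Φ = 0.495

Product: (2.18×10⁻⁴ M)(0.163 L) = 3.553×10⁻⁵ mol.
Photon energy at 317 nm: hc/λ = (6.626×10⁻³⁴)(2.998×10⁸)/(317×10⁻⁹) = 6.266×10⁻¹⁹ J.
Energy delivered: (15.3 mW)(1770 s) = 27.08 J.
Photons incident: 27.08 / 6.266×10⁻¹⁹ = 4.322×10¹⁹, i.e. 4.322×10¹⁹/6.022×10²³ = 7.177×10⁻⁵ mol.
Φ = 3.553×10⁻⁵ mol / 7.177×10⁻⁵ mol photons = 0.495.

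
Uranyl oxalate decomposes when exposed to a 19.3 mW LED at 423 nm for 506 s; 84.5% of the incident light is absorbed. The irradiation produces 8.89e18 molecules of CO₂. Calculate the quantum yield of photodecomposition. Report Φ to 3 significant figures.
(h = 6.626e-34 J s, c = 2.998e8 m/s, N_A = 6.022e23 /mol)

Product: 8.89e18 / 6.022e23 = 1.476e-5 mol.
Photon energy at 423 nm: hc/λ = (6.626e-34)(2.998e8)/(423e-9) = 4.696e-19 J.
Energy delivered: (19.3 mW)(506 s) = 9.766 J.
Photons incident: 9.766 / 4.696e-19 = 2.080e19, i.e. 2.080e19/6.022e23 = 3.454e-5 mol.
Photons absorbed: 0.845 × 3.454e-5 = 2.919e-5 mol.
Φ = 1.476e-5 mol / 2.919e-5 mol photons = 0.506.

Φ = 0.506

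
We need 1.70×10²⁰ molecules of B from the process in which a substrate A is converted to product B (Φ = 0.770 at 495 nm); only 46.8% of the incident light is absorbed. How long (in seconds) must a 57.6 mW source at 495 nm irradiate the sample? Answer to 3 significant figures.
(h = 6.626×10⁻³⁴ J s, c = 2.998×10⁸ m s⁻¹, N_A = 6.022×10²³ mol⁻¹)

Product: 1.70×10²⁰ / 6.022×10²³ = 2.823×10⁻⁴ mol.
Photons that must be absorbed: 2.823×10⁻⁴ / 0.770 = 3.666×10⁻⁴ mol.
Incident photons needed: 3.666×10⁻⁴ / 0.468 = 7.833×10⁻⁴ mol.
Photon energy: hc/λ = 4.013×10⁻¹⁹ J; per mole, 2.417×10⁵ J mol⁻¹.
Energy required: 7.833×10⁻⁴ × 2.417×10⁵ = 189.3 J.
Time: 189.3 J / 0.0576 W = 3290 s.

t ≈ 3290 s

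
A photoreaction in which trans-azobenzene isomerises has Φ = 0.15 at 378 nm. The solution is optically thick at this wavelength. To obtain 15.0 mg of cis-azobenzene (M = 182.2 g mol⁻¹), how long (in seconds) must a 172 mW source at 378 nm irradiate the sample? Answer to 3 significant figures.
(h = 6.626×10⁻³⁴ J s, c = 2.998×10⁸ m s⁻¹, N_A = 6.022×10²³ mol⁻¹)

Product: 15.0 mg / 182.2 g mol⁻¹ = 8.233×10⁻⁵ mol.
Photons that must be absorbed: 8.233×10⁻⁵ / 0.15 = 5.489×10⁻⁴ mol.
Photon energy: hc/λ = 5.255×10⁻¹⁹ J; per mole, 3.165×10⁵ J mol⁻¹.
Energy required: 5.489×10⁻⁴ × 3.165×10⁵ = 173.7 J.
Time: 173.7 J / 0.172 W = 1010 s.

t ≈ 1010 s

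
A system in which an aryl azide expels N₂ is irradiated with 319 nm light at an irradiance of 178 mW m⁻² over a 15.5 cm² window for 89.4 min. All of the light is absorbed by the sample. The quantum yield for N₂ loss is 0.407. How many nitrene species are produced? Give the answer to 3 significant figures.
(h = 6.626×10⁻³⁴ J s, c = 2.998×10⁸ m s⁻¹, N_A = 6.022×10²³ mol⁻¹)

Photon energy at 319 nm: hc/λ = (6.626×10⁻³⁴)(2.998×10⁸)/(319×10⁻⁹) = 6.227×10⁻¹⁹ J.
Energy delivered: (178 mW m⁻²)(15.5×10⁻⁴ m²)(5364 s) = 1.480 J.
Photons incident: 1.480 / 6.227×10⁻¹⁹ = 2.377×10¹⁸, i.e. 2.377×10¹⁸/6.022×10²³ = 3.947×10⁻⁶ mol.
Product: Φ × n_abs = 0.407 × 3.947×10⁻⁶ = 1.606×10⁻⁶ mol.
As a count: 1.606×10⁻⁶ × 6.022×10²³ = 9.67×10¹⁷.

9.67×10¹⁷ species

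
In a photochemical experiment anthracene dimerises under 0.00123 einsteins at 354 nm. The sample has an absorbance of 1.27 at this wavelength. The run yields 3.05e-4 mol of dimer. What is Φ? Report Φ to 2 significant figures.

Fraction absorbed: 1 − 10^(−1.27) = 0.9463.
Photons absorbed: 0.9463 × 0.00123 = 0.001164 mol.
Φ = 3.05e-4 mol / 0.001164 mol photons = 0.26.

Φ = 0.26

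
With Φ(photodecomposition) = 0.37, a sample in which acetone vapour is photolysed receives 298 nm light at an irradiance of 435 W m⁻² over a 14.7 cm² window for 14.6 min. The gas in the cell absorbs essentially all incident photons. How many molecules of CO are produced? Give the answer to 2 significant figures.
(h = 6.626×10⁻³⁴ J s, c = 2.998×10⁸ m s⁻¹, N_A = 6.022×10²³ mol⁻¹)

Photon energy at 298 nm: hc/λ = (6.626×10⁻³⁴)(2.998×10⁸)/(298×10⁻⁹) = 6.666×10⁻¹⁹ J.
Energy delivered: (435 W m⁻²)(14.7×10⁻⁴ m²)(876 s) = 560.2 J.
Photons incident: 560.2 / 6.666×10⁻¹⁹ = 8.404×10²⁰, i.e. 8.404×10²⁰/6.022×10²³ = 0.001396 mol.
Product: Φ × n_abs = 0.37 × 0.001396 = 5.165×10⁻⁴ mol.
As a count: 5.165×10⁻⁴ × 6.022×10²³ = 3.1×10²⁰.

3.1×10²⁰ molecules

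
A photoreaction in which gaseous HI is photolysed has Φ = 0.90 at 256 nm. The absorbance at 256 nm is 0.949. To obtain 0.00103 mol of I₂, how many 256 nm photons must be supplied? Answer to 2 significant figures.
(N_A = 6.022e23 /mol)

7.8e20 photons

Photons that must be absorbed: 0.00103 / 0.90 = 0.001144 mol.
Fraction absorbed: 1 − 10^(−0.949) = 0.8875.
Incident photons needed: 0.001144 / 0.8875 = 0.001289 mol.
Photon count: 0.001289 × 6.022e23 = 7.8e20.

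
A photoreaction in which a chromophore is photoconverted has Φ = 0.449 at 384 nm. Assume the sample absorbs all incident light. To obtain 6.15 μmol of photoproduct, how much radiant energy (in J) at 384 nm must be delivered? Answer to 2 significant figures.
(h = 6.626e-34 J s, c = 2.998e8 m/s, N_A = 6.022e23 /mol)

4.3 J

Product: 6.15 μmol = 6.15e-6 mol.
Photons that must be absorbed: 6.15e-6 / 0.449 = 1.370e-5 mol.
Photon energy: hc/λ = 5.173e-19 J; per mole, 3.115e5 J mol⁻¹.
Energy required: 1.370e-5 × 3.115e5 = 4.3 J.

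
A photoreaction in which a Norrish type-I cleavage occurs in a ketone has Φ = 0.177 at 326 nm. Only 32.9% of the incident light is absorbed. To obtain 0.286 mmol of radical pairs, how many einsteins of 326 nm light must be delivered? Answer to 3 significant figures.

0.00491 einstein

Product: 0.286 mmol = 2.86×10⁻⁴ mol.
Photons that must be absorbed: 2.86×10⁻⁴ / 0.177 = 0.001616 mol.
Incident photons needed: 0.001616 / 0.329 = 0.004912 mol.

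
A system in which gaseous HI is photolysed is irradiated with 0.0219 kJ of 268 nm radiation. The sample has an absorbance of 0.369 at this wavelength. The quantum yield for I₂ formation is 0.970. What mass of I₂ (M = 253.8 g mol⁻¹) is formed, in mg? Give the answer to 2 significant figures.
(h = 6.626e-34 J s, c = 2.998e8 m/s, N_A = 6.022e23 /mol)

Photon energy at 268 nm: hc/λ = (6.626e-34)(2.998e8)/(268e-9) = 7.412e-19 J.
Incident energy: 0.0219 kJ = 21.9 J.
Photons incident: 21.9 / 7.412e-19 = 2.955e19, i.e. 2.955e19/6.022e23 = 4.907e-5 mol.
Fraction absorbed: 1 − 10^(−0.369) = 0.5724.
Photons absorbed: 0.5724 × 4.907e-5 = 2.809e-5 mol.
Product: Φ × n_abs = 0.970 × 2.809e-5 = 2.725e-5 mol.
Mass: 2.725e-5 × 253.8 = 0.006916 g = 6.9 mg.

6.9 mg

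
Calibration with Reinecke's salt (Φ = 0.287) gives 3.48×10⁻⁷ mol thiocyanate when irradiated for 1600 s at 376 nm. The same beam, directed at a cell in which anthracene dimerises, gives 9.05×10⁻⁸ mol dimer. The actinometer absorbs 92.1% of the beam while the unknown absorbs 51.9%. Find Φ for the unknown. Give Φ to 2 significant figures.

Φ = 0.13

Photons absorbed by the actinometer: 3.48×10⁻⁷ / 0.287 = 1.213×10⁻⁶ mol.
Incident flux: 1.213×10⁻⁶ / 0.921 = 1.317×10⁻⁶ einstein.
Absorbed by unknown: 0.519 × 1.317×10⁻⁶ = 6.835×10⁻⁷ mol.
Φ(unknown) = 9.05×10⁻⁸ / 6.835×10⁻⁷ = 0.13.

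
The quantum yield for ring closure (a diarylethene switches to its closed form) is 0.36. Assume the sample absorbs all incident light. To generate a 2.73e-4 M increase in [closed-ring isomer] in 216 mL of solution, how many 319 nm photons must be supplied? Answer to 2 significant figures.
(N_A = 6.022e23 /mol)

9.9e19 photons

Product: (2.73e-4 M)(0.216 L) = 5.897e-5 mol.
Photons that must be absorbed: 5.897e-5 / 0.36 = 1.638e-4 mol.
Photon count: 1.638e-4 × 6.022e23 = 9.9e19.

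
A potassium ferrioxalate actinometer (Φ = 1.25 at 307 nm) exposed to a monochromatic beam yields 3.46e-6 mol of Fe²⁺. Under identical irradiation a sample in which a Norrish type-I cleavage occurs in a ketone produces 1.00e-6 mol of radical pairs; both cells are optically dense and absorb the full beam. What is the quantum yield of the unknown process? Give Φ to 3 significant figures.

Photons absorbed by the actinometer: 3.46e-6 / 1.25 = 2.768e-6 mol.
Φ(unknown) = 1.00e-6 / 2.768e-6 = 0.361.

Φ = 0.361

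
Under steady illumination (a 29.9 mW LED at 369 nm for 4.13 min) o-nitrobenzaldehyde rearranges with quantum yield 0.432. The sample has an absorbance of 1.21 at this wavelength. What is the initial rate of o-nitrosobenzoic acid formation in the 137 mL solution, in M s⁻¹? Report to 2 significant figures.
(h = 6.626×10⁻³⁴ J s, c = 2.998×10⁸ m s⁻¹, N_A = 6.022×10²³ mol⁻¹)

2.7×10⁻⁷ M s⁻¹

Photon energy at 369 nm: hc/λ = (6.626×10⁻³⁴)(2.998×10⁸)/(369×10⁻⁹) = 5.383×10⁻¹⁹ J.
Energy delivered: (29.9 mW)(247.8 s) = 7.409 J.
Photons incident: 7.409 / 5.383×10⁻¹⁹ = 1.376×10¹⁹, i.e. 1.376×10¹⁹/6.022×10²³ = 2.285×10⁻⁵ mol.
Fraction absorbed: 1 − 10^(−1.21) = 0.9383.
Photons absorbed: 0.9383 × 2.285×10⁻⁵ = 2.144×10⁻⁵ mol.
Product formed: 0.432 × 2.144×10⁻⁵ = 9.262×10⁻⁶ mol.
Rate: 9.262×10⁻⁶ mol / (247.8 s × 0.137 L) = 2.7×10⁻⁷ M s⁻¹.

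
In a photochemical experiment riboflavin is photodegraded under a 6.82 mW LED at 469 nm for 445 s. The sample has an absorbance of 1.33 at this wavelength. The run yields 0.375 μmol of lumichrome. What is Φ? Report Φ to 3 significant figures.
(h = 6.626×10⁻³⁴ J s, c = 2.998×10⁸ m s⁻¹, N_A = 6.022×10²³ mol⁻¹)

Φ = 0.0331

Product: 0.375 μmol = 3.75×10⁻⁷ mol.
Photon energy at 469 nm: hc/λ = (6.626×10⁻³⁴)(2.998×10⁸)/(469×10⁻⁹) = 4.236×10⁻¹⁹ J.
Energy delivered: (6.82 mW)(445 s) = 3.035 J.
Photons incident: 3.035 / 4.236×10⁻¹⁹ = 7.165×10¹⁸, i.e. 7.165×10¹⁸/6.022×10²³ = 1.190×10⁻⁵ mol.
Fraction absorbed: 1 − 10^(−1.33) = 0.9532.
Photons absorbed: 0.9532 × 1.190×10⁻⁵ = 1.134×10⁻⁵ mol.
Φ = 3.75×10⁻⁷ mol / 1.134×10⁻⁵ mol photons = 0.0331.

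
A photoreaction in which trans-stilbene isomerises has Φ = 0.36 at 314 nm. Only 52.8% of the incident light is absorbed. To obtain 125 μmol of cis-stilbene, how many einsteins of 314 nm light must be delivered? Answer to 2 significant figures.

6.6e-4 einstein

Product: 125 μmol = 1.25e-4 mol.
Photons that must be absorbed: 1.25e-4 / 0.36 = 3.472e-4 mol.
Incident photons needed: 3.472e-4 / 0.528 = 6.576e-4 mol.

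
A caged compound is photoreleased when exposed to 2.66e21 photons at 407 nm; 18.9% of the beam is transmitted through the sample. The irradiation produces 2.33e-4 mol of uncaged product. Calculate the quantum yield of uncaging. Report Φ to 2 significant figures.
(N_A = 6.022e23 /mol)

Moles of photons: 2.66e21 / 6.022e23 = 0.004417 mol.
Fraction absorbed: 1 − 18.9/100 = 0.8110.
Photons absorbed: 0.8110 × 0.004417 = 0.003582 mol.
Φ = 2.33e-4 mol / 0.003582 mol photons = 0.065.

Φ = 0.065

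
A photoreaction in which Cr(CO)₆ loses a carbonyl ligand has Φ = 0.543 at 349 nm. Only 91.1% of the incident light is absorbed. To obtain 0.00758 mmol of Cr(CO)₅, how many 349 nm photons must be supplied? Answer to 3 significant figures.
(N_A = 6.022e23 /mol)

Product: 0.00758 mmol = 7.58e-6 mol.
Photons that must be absorbed: 7.58e-6 / 0.543 = 1.396e-5 mol.
Incident photons needed: 1.396e-5 / 0.911 = 1.532e-5 mol.
Photon count: 1.532e-5 × 6.022e23 = 9.23e18.

9.23e18 photons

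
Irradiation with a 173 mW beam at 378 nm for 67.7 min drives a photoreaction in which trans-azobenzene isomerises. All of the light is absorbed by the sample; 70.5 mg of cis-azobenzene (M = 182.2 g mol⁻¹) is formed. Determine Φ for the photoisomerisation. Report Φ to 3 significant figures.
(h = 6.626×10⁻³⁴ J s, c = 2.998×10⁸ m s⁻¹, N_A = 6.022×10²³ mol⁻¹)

Product: 70.5 mg / 182.2 g mol⁻¹ = 3.869×10⁻⁴ mol.
Photon energy at 378 nm: hc/λ = (6.626×10⁻³⁴)(2.998×10⁸)/(378×10⁻⁹) = 5.255×10⁻¹⁹ J.
Energy delivered: (173 mW)(4062 s) = 702.7 J.
Photons incident: 702.7 / 5.255×10⁻¹⁹ = 1.337×10²¹, i.e. 1.337×10²¹/6.022×10²³ = 0.002220 mol.
Φ = 3.869×10⁻⁴ mol / 0.002220 mol photons = 0.174.

Φ = 0.174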